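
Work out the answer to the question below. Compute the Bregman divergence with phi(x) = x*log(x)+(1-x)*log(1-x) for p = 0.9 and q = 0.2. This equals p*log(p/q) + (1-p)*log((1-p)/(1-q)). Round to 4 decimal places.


Bregman divergence with negative entropy generator:
D = p*log(p/q) + (1-p)*log((1-p)/(1-q)).
p = 0.9, q = 0.2.
p*log(p/q) = 0.9*log(0.9/0.2) = 1.35367.
(1-p)*log((1-p)/(1-q)) = 0.1*log(0.1/0.8) = -0.207944.
D = 1.35367 + -0.207944 = 1.1457

1.1457


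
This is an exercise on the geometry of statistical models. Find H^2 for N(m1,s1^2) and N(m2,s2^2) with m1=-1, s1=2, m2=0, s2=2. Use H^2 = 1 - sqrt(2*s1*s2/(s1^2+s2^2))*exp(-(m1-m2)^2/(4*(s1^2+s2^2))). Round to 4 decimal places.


Squared Hellinger distance for Gaussians:
H^2 = 1 - sqrt(2*s1*s2/(s1^2+s2^2)) * exp(-(m1-m2)^2/(4*(s1^2+s2^2))).
s1^2 = 4, s2^2 = 4, s1^2+s2^2 = 8.
sqrt(2*2*2/(8)) = 1.0.
(m1-m2)^2 = (-1)^2 = 1.
exp(-1/(4*8)) = exp(-0.03125) = 0.969233.
H^2 = 1 - 1.0*0.969233 = 0.0308

0.0308


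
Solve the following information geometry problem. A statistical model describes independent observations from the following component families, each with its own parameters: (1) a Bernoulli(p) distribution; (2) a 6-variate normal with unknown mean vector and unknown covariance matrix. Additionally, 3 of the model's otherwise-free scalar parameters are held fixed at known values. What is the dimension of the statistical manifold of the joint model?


The dimension of a statistical manifold equals the number of free
(independent) real parameters of the model. For a product of independent
blocks the parameter counts add.
- Bernoulli (p): 1.
- 6-variate normal: 6 (mean) + 6*7/2 = 21 (symmetric covariance) = 27.
Total = 1 + 27 = 28.
3 parameter(s) fixed at known values: 28 - 3 = 25.
Dimension = 25

25


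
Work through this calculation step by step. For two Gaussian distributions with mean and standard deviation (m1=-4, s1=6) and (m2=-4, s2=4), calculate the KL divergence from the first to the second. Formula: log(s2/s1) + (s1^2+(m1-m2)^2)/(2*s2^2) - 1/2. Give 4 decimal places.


KL divergence between normal distributions:
KL = log(s2/s1) + (s1^2 + (m1-m2)^2)/(2*s2^2) - 1/2.
log(4/6) = -0.405465.
(6^2 + (-4--4)^2)/(2*4^2) = (36 + 0)/32 = 1.125.
KL = -0.405465 + 1.125 - 0.5 = 0.2195

0.2195


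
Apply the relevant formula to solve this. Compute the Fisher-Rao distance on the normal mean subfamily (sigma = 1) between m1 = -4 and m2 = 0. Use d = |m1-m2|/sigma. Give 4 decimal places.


On the fixed-variance normal subfamily, geodesic distance = |m1-m2|/sigma.
|-4 - 0| = 4.
sigma = 1.
d = 4/1 = 4.0000

4.0000


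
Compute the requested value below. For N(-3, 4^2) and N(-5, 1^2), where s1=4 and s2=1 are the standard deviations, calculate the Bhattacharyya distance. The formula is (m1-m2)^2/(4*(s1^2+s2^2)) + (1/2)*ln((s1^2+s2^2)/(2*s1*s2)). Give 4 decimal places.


Bhattacharyya distance between two Gaussians:
DB = (m1-m2)^2/(4*(s1^2+s2^2)) + (1/2)*ln((s1^2+s2^2)/(2*s1*s2)).
(m1-m2)^2 = (2)^2 = 4.
s1^2+s2^2 = 16 + 1 = 17.
term1 = 4/68 = 0.058824.
term2 = 0.5*ln(17/8.0) = 0.376886.
DB = 0.058824 + 0.376886 = 0.4357

0.4357


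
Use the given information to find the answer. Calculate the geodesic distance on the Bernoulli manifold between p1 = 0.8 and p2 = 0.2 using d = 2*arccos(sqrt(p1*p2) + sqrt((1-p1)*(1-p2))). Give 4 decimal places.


Geodesic distance on Bernoulli manifold:
d(p1,p2) = 2*arccos(sqrt(p1*p2) + sqrt((1-p1)*(1-p2))).
sqrt(p1*p2) = sqrt(0.8*0.2) = 0.4.
sqrt((1-p1)*(1-p2)) = sqrt(0.2*0.8) = 0.4.
arg = 0.4 + 0.4 = 0.8.
d = 2*arccos(0.8) = 1.2870

1.2870


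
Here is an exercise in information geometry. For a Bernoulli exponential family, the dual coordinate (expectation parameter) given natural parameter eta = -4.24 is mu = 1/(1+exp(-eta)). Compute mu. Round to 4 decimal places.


Dual coordinate (expectation parameter) for Bernoulli:
mu = 1/(1+exp(-eta)).
eta = -4.24.
exp(-eta) = exp(4.24) = 69.407852.
mu = 1/(1+69.407852) = 0.0142

0.0142


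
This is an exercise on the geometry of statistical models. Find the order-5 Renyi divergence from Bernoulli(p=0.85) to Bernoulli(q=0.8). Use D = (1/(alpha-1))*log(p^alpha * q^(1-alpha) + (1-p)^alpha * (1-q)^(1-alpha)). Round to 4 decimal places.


Renyi divergence of order alpha between Bernoulli distributions:
D = (1/(alpha-1))*log(p^alpha * q^(1-alpha) + (1-p)^alpha * (1-q)^(1-alpha)).
alpha = 5, p = 0.85, q = 0.8.
p^alpha * q^(1-alpha) = 0.85^5 * 0.8^-4 = 1.083265.
(1-p)^alpha * (1-q)^(1-alpha) = 0.15^5 * 0.2^-4 = 0.047461.
sum = 1.083265 + 0.047461 = 1.130726.
D = (1/4)*log(1.130726) = 0.0307

0.0307


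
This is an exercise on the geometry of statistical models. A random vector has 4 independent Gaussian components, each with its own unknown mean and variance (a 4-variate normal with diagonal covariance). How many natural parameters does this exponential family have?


Exponential family dimension calculation:
Each univariate normal has two natural parameters (mu/sigma^2 and -1/(2 sigma^2)).
With 4 independent components, dim = 2 * 4 = 8.

8


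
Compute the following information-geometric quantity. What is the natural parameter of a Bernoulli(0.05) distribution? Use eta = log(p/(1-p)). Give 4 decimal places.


Natural parameter for Bernoulli: eta = log(p/(1-p)).
p = 0.05, 1-p = 0.95.
p/(1-p) = 0.052632.
eta = log(0.052632) = -2.9444

-2.9444


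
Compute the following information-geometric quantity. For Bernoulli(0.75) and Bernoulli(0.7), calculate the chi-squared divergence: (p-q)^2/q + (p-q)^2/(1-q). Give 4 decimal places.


Chi-squared divergence between Bernoulli distributions:
chi^2 = (p-q)^2/q + (p-q)^2/(1-q).
p = 0.75, q = 0.7, p-q = 0.05.
(p-q)^2 = 0.0025.
term1 = 0.0025/0.7 = 0.003571.
term2 = 0.0025/0.3 = 0.008333.
chi^2 = 0.003571 + 0.008333 = 0.0119

0.0119


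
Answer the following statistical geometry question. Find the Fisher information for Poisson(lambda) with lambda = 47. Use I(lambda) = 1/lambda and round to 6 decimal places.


Fisher information for Poisson: I(lambda) = 1/lambda.
lambda = 47.
I(lambda) = 1/47 = 0.021277

0.021277


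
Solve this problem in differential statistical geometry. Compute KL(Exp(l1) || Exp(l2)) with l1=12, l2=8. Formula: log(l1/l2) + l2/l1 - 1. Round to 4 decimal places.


KL divergence for exponential family:
KL = log(l1/l2) + l2/l1 - 1.
log(12/8) = 0.405465.
8/12 = 0.666667.
KL = 0.405465 + 0.666667 - 1 = 0.0721

0.0721


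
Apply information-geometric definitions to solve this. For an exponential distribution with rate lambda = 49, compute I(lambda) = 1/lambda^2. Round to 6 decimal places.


Fisher information for exponential: I(lambda) = 1/lambda^2.
lambda = 49, lambda^2 = 2401.
I = 1/2401 = 0.000416

0.000416


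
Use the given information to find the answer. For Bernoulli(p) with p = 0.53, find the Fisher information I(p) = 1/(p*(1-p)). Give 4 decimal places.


For Bernoulli(p), Fisher information is I(p) = 1/(p*(1-p)).
p = 0.53, 1-p = 0.47.
p*(1-p) = 0.2491.
I(p) = 1/0.2491 = 4.0145

4.0145


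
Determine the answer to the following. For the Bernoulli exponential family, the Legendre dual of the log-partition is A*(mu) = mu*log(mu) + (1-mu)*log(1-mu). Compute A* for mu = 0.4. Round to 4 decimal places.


Legendre transform for Bernoulli:
A*(mu) = mu*log(mu) + (1-mu)*log(1-mu).
mu = 0.4, 1-mu = 0.6.
mu*log(mu) = 0.4*log(0.4) = -0.366516.
(1-mu)*log(1-mu) = 0.6*log(0.6) = -0.306495.
A* = -0.366516 + -0.306495 = -0.6730

-0.6730


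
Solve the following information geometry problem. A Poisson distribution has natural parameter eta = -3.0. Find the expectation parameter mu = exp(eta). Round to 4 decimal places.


Expectation parameter for Poisson exponential family:
mu = exp(eta).
eta = -3.0.
mu = exp(-3.0) = 0.0498

0.0498


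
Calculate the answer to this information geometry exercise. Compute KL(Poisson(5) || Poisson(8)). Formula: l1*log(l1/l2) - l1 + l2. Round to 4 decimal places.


KL divergence for Poisson:
KL = l1*log(l1/l2) - l1 + l2.
l1 = 5, l2 = 8.
log(5/8) = -0.470004.
l1*log(l1/l2) = 5 * -0.470004 = -2.350018.
KL = -2.350018 - 5 + 8 = 0.6500

0.6500


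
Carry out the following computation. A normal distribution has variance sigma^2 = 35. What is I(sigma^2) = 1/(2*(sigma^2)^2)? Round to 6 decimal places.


Fisher information for variance: I(sigma^2) = 1/(2*sigma^4).
sigma^2 = 35, so sigma^4 = 1225.
I = 1/(2*1225) = 1/2450 = 0.000408

0.000408


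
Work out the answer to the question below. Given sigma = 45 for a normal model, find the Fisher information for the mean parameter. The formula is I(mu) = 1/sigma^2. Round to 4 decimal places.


The Fisher information for the mean of a normal distribution is I(mu) = 1/sigma^2.
sigma = 45, so sigma^2 = 2025.
I(mu) = 1/2025 = 0.0005

0.0005


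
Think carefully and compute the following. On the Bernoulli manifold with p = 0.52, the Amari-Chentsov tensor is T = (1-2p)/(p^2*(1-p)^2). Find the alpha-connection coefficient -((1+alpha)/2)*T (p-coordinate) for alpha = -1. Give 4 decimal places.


Skewness (Amari-Chentsov) tensor: T = (1-2p)/(p^2*(1-p)^2).
p = 0.52, 1-2p = -0.04, p^2 = 0.2704, (1-p)^2 = 0.2304.
T = -0.04/(0.2704 * 0.2304) = -0.642053.
In the p-coordinate, Gamma^(alpha) = Gamma^(0) - (alpha/2)*T with Gamma^(0) = (1/2)*g'(p) = -T/2,
so Gamma^(alpha) = -((1+alpha)/2)*T.
alpha = -1, -(1+alpha)/2 = 0.0.
Gamma = 0.0 * -0.642053 = 0.0000

0.0000


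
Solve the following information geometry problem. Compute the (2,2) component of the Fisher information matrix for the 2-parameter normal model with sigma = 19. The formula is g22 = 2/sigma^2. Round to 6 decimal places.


For the 2-parameter normal family, the Fisher metric has:
  g11 = 1/sigma^2, g22 = 2/sigma^2.
sigma = 19, sigma^2 = 361.
g22 = 0.005540

0.005540


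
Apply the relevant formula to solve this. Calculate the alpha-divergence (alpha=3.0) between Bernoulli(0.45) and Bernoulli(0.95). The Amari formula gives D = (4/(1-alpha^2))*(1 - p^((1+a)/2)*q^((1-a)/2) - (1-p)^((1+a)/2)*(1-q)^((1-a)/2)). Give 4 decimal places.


Amari alpha-divergence:
D = (4/(1-alpha^2))*(1 - p^((1+a)/2)*q^((1-a)/2) - (1-p)^((1+a)/2)*(1-q)^((1-a)/2)).
alpha = 3.0, p = 0.45, q = 0.95.
e1 = (1+alpha)/2 = 2.0, e2 = (1-alpha)/2 = -1.0.
t1 = p^e1 * q^e2 = 0.45^2.0 * 0.95^-1.0 = 0.213158.
t2 = (1-p)^e1 * (1-q)^e2 = 0.55^2.0 * 0.05^-1.0 = 6.05.
4/(1-alpha^2) = -0.5.
D = -0.5*(1 - 0.213158 - 6.05) = 2.6316

2.6316


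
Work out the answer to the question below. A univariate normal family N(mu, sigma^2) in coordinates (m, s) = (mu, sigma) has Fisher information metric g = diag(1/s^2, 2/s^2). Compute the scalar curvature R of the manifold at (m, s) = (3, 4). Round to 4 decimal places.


The metric has the form g = (A dm^2 + B ds^2)/s^2 with A = 1, B = 2.
Substitute u = sqrt(A/B)*m: g = B*(du^2 + ds^2)/s^2, i.e. B times the
Poincare upper half-plane metric, which has constant Gaussian curvature -1.
Scaling a 2D metric by a constant c divides the Gaussian curvature by c,
so K = -1/B = -1/(2) = -0.5000 everywhere (the point (m, s) = (3, 4) is irrelevant:
the curvature is constant).
Scalar curvature in dimension 2: R = 2K = -2/(2) = -1.0000.

-1.0000


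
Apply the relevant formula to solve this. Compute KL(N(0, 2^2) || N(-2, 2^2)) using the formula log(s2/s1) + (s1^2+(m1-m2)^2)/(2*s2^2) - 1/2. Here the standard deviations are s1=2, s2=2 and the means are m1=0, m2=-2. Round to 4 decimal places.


KL divergence between normal distributions:
KL = log(s2/s1) + (s1^2 + (m1-m2)^2)/(2*s2^2) - 1/2.
log(2/2) = 0.0.
(2^2 + (0--2)^2)/(2*2^2) = (4 + 4)/8 = 1.0.
KL = 0.0 + 1.0 - 0.5 = 0.5000

0.5000


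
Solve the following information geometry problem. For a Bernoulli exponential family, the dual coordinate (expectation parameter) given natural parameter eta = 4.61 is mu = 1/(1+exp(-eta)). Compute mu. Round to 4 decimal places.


Dual coordinate (expectation parameter) for Bernoulli:
mu = 1/(1+exp(-eta)).
eta = 4.61.
exp(-eta) = exp(-4.61) = 0.009952.
mu = 1/(1+0.009952) = 0.9901

0.9901


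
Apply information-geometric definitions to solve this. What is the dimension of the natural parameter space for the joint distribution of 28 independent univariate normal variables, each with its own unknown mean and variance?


Exponential family dimension calculation:
Each univariate normal has two natural parameters (mu/sigma^2 and -1/(2 sigma^2)).
With 28 independent components, dim = 2 * 28 = 56.

56


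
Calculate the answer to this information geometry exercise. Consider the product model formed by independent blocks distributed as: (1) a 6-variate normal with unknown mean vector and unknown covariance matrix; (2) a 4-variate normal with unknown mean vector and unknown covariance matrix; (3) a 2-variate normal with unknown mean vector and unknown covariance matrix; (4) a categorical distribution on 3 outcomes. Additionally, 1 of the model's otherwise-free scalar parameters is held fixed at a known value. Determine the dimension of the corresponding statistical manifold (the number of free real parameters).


The dimension of a statistical manifold equals the number of free
(independent) real parameters of the model. For a product of independent
blocks the parameter counts add.
- 6-variate normal: 6 (mean) + 6*7/2 = 21 (symmetric covariance) = 27.
- 4-variate normal: 4 (mean) + 4*5/2 = 10 (symmetric covariance) = 14.
- 2-variate normal: 2 (mean) + 2*3/2 = 3 (symmetric covariance) = 5.
- categorical on 3 outcomes (probabilities sum to 1): 3-1 = 2.
Total = 27 + 14 + 5 + 2 = 48.
1 parameter(s) fixed at known values: 48 - 1 = 47.
Dimension = 47

47


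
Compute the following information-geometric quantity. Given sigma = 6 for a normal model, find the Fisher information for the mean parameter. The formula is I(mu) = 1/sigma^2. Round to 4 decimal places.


The Fisher information for the mean of a normal distribution is I(mu) = 1/sigma^2.
sigma = 6, so sigma^2 = 36.
I(mu) = 1/36 = 0.0278

0.0278


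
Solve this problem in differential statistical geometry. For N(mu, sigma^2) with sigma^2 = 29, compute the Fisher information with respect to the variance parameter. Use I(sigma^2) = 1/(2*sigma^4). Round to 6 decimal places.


Fisher information for variance: I(sigma^2) = 1/(2*sigma^4).
sigma^2 = 29, so sigma^4 = 841.
I = 1/(2*841) = 1/1682 = 0.000595

0.000595


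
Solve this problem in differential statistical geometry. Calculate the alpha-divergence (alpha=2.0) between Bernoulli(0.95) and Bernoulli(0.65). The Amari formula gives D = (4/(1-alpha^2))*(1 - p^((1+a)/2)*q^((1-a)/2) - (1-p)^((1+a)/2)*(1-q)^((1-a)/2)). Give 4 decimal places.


Amari alpha-divergence:
D = (4/(1-alpha^2))*(1 - p^((1+a)/2)*q^((1-a)/2) - (1-p)^((1+a)/2)*(1-q)^((1-a)/2)).
alpha = 2.0, p = 0.95, q = 0.65.
e1 = (1+alpha)/2 = 1.5, e2 = (1-alpha)/2 = -0.5.
t1 = p^e1 * q^e2 = 0.95^1.5 * 0.65^-0.5 = 1.148494.
t2 = (1-p)^e1 * (1-q)^e2 = 0.05^1.5 * 0.35^-0.5 = 0.018898.
4/(1-alpha^2) = -1.333333.
D = -1.333333*(1 - 1.148494 - 0.018898) = 0.2232

0.2232


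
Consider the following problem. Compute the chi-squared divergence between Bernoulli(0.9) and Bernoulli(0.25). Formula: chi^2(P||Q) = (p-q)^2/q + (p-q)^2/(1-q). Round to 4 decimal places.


Chi-squared divergence between Bernoulli distributions:
chi^2 = (p-q)^2/q + (p-q)^2/(1-q).
p = 0.9, q = 0.25, p-q = 0.65.
(p-q)^2 = 0.4225.
term1 = 0.4225/0.25 = 1.69.
term2 = 0.4225/0.75 = 0.563333.
chi^2 = 1.69 + 0.563333 = 2.2533

2.2533


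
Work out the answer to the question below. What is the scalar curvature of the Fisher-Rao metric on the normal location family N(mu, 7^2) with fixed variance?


This family has a single free parameter, so its statistical manifold
is 1-dimensional. The Riemann curvature tensor of any 1-dimensional
Riemannian manifold vanishes identically, so R = 0.

0


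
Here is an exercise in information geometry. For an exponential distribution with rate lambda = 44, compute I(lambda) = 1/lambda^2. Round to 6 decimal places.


Fisher information for exponential: I(lambda) = 1/lambda^2.
lambda = 44, lambda^2 = 1936.
I = 1/1936 = 0.000517

0.000517


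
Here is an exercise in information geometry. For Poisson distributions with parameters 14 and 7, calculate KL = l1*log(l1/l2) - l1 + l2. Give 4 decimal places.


KL divergence for Poisson:
KL = l1*log(l1/l2) - l1 + l2.
l1 = 14, l2 = 7.
log(14/7) = 0.693147.
l1*log(l1/l2) = 14 * 0.693147 = 9.704061.
KL = 9.704061 - 14 + 7 = 2.7041

2.7041


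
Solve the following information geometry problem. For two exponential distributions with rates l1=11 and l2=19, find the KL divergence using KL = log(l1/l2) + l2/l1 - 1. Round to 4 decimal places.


KL divergence for exponential family:
KL = log(l1/l2) + l2/l1 - 1.
log(11/19) = -0.546544.
19/11 = 1.727273.
KL = -0.546544 + 1.727273 - 1 = 0.1807

0.1807


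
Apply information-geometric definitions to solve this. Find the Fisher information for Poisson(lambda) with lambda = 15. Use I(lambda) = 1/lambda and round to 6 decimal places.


Fisher information for Poisson: I(lambda) = 1/lambda.
lambda = 15.
I(lambda) = 1/15 = 0.066667

0.066667


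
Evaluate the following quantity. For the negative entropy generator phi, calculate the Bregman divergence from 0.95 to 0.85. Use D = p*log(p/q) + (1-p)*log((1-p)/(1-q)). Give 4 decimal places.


Bregman divergence with negative entropy generator:
D = p*log(p/q) + (1-p)*log((1-p)/(1-q)).
p = 0.95, q = 0.85.
p*log(p/q) = 0.95*log(0.95/0.85) = 0.105664.
(1-p)*log((1-p)/(1-q)) = 0.05*log(0.05/0.15) = -0.054931.
D = 0.105664 + -0.054931 = 0.0507

0.0507


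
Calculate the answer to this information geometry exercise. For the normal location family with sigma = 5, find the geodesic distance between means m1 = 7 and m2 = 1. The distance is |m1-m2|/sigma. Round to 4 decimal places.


On the fixed-variance normal subfamily, geodesic distance = |m1-m2|/sigma.
|7 - 1| = 6.
sigma = 5.
d = 6/5 = 1.2000

1.2000


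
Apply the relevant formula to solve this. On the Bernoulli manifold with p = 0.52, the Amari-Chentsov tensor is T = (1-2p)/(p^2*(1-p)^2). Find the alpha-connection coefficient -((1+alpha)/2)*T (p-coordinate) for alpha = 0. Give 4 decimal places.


Skewness (Amari-Chentsov) tensor: T = (1-2p)/(p^2*(1-p)^2).
p = 0.52, 1-2p = -0.04, p^2 = 0.2704, (1-p)^2 = 0.2304.
T = -0.04/(0.2704 * 0.2304) = -0.642053.
In the p-coordinate, Gamma^(alpha) = Gamma^(0) - (alpha/2)*T with Gamma^(0) = (1/2)*g'(p) = -T/2,
so Gamma^(alpha) = -((1+alpha)/2)*T.
alpha = 0, -(1+alpha)/2 = -0.5.
Gamma = -0.5 * -0.642053 = 0.3210

0.3210


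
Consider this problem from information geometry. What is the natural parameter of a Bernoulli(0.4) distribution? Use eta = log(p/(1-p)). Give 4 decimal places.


Natural parameter for Bernoulli: eta = log(p/(1-p)).
p = 0.4, 1-p = 0.6.
p/(1-p) = 0.666667.
eta = log(0.666667) = -0.4055

-0.4055


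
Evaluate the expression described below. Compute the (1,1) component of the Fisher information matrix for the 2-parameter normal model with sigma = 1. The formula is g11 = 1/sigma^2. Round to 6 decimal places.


For the 2-parameter normal family, the Fisher metric has:
  g11 = 1/sigma^2, g22 = 2/sigma^2.
sigma = 1, sigma^2 = 1.
g11 = 1.000000

1.000000


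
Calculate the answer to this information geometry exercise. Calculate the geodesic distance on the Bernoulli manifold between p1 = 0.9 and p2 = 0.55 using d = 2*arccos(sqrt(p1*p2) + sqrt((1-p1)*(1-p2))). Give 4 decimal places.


Geodesic distance on Bernoulli manifold:
d(p1,p2) = 2*arccos(sqrt(p1*p2) + sqrt((1-p1)*(1-p2))).
sqrt(p1*p2) = sqrt(0.9*0.55) = 0.703562.
sqrt((1-p1)*(1-p2)) = sqrt(0.1*0.45) = 0.212132.
arg = 0.703562 + 0.212132 = 0.915694.
d = 2*arccos(0.915694) = 0.8271

0.8271


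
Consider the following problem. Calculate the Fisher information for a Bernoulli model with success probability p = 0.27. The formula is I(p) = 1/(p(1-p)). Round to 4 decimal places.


For Bernoulli(p), Fisher information is I(p) = 1/(p*(1-p)).
p = 0.27, 1-p = 0.73.
p*(1-p) = 0.1971.
I(p) = 1/0.1971 = 5.0736

5.0736


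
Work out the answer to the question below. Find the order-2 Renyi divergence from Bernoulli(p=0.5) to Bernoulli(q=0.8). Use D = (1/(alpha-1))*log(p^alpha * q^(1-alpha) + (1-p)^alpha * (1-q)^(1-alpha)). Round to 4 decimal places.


Renyi divergence of order alpha between Bernoulli distributions:
D = (1/(alpha-1))*log(p^alpha * q^(1-alpha) + (1-p)^alpha * (1-q)^(1-alpha)).
alpha = 2, p = 0.5, q = 0.8.
p^alpha * q^(1-alpha) = 0.5^2 * 0.8^-1 = 0.3125.
(1-p)^alpha * (1-q)^(1-alpha) = 0.5^2 * 0.2^-1 = 1.25.
sum = 0.3125 + 1.25 = 1.5625.
D = (1/1)*log(1.5625) = 0.4463

0.4463


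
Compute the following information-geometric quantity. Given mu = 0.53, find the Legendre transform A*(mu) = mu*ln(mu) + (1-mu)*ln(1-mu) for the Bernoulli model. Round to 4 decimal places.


Legendre transform for Bernoulli:
A*(mu) = mu*log(mu) + (1-mu)*log(1-mu).
mu = 0.53, 1-mu = 0.47.
mu*log(mu) = 0.53*log(0.53) = -0.336485.
(1-mu)*log(1-mu) = 0.47*log(0.47) = -0.354861.
A* = -0.336485 + -0.354861 = -0.6913

-0.6913


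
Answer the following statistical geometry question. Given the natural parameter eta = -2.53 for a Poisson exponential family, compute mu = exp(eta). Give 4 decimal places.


Expectation parameter for Poisson exponential family:
mu = exp(eta).
eta = -2.53.
mu = exp(-2.53) = 0.0797

0.0797


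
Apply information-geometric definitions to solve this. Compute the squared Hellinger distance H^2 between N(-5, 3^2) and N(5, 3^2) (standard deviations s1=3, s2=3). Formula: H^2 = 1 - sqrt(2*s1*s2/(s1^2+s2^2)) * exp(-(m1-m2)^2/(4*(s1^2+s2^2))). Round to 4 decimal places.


Squared Hellinger distance for Gaussians:
H^2 = 1 - sqrt(2*s1*s2/(s1^2+s2^2)) * exp(-(m1-m2)^2/(4*(s1^2+s2^2))).
s1^2 = 9, s2^2 = 9, s1^2+s2^2 = 18.
sqrt(2*3*3/(18)) = 1.0.
(m1-m2)^2 = (-10)^2 = 100.
exp(-100/(4*18)) = exp(-1.388889) = 0.249352.
H^2 = 1 - 1.0*0.249352 = 0.7506

0.7506


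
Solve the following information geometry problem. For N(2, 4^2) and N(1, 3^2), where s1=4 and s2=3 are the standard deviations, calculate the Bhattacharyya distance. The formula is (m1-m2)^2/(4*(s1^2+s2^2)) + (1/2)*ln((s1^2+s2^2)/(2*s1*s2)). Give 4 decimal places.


Bhattacharyya distance between two Gaussians:
DB = (m1-m2)^2/(4*(s1^2+s2^2)) + (1/2)*ln((s1^2+s2^2)/(2*s1*s2)).
(m1-m2)^2 = (1)^2 = 1.
s1^2+s2^2 = 16 + 9 = 25.
term1 = 1/100 = 0.01.
term2 = 0.5*ln(25/24.0) = 0.020411.
DB = 0.01 + 0.020411 = 0.0304

0.0304


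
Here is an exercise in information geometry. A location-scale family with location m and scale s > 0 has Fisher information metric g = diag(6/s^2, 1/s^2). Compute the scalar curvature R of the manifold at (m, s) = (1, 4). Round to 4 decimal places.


The metric has the form g = (A dm^2 + B ds^2)/s^2 with A = 6, B = 1.
Substitute u = sqrt(A/B)*m: g = B*(du^2 + ds^2)/s^2, i.e. B times the
Poincare upper half-plane metric, which has constant Gaussian curvature -1.
Scaling a 2D metric by a constant c divides the Gaussian curvature by c,
so K = -1/B = -1/(1) = -1.0000 everywhere (the point (m, s) = (1, 4) is irrelevant:
the curvature is constant).
Scalar curvature in dimension 2: R = 2K = -2/(1) = -2.0000.

-2.0000


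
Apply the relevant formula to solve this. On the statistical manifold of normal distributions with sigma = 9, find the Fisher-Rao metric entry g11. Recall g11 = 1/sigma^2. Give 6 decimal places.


For the 2-parameter normal family, the Fisher metric has:
  g11 = 1/sigma^2, g22 = 2/sigma^2.
sigma = 9, sigma^2 = 81.
g11 = 0.012346

0.012346


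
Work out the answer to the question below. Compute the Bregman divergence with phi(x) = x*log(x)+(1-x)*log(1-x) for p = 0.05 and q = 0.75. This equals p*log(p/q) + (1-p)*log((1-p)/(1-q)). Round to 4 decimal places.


Bregman divergence with negative entropy generator:
D = p*log(p/q) + (1-p)*log((1-p)/(1-q)).
p = 0.05, q = 0.75.
p*log(p/q) = 0.05*log(0.05/0.75) = -0.135403.
(1-p)*log((1-p)/(1-q)) = 0.95*log(0.95/0.25) = 1.268251.
D = -0.135403 + 1.268251 = 1.1328

1.1328


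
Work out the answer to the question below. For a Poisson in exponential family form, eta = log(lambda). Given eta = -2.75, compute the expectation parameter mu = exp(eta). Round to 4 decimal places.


Expectation parameter for Poisson exponential family:
mu = exp(eta).
eta = -2.75.
mu = exp(-2.75) = 0.0639

0.0639


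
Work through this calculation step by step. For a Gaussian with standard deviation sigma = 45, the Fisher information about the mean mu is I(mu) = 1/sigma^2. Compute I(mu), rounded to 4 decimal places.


The Fisher information for the mean of a normal distribution is I(mu) = 1/sigma^2.
sigma = 45, so sigma^2 = 2025.
I(mu) = 1/2025 = 0.0005

0.0005


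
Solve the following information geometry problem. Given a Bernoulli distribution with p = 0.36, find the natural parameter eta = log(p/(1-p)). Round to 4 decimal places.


Natural parameter for Bernoulli: eta = log(p/(1-p)).
p = 0.36, 1-p = 0.64.
p/(1-p) = 0.5625.
eta = log(0.5625) = -0.5754

-0.5754


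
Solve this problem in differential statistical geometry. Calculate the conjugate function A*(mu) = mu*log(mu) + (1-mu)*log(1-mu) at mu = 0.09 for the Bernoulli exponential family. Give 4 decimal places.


Legendre transform for Bernoulli:
A*(mu) = mu*log(mu) + (1-mu)*log(1-mu).
mu = 0.09, 1-mu = 0.91.
mu*log(mu) = 0.09*log(0.09) = -0.216715.
(1-mu)*log(1-mu) = 0.91*log(0.91) = -0.085823.
A* = -0.216715 + -0.085823 = -0.3025

-0.3025


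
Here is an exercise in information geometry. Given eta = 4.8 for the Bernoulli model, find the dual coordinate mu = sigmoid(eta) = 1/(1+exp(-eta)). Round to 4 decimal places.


Dual coordinate (expectation parameter) for Bernoulli:
mu = 1/(1+exp(-eta)).
eta = 4.8.
exp(-eta) = exp(-4.8) = 0.00823.
mu = 1/(1+0.00823) = 0.9918

0.9918


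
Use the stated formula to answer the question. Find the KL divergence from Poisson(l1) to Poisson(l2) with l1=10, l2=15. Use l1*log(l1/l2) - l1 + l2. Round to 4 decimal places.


KL divergence for Poisson:
KL = l1*log(l1/l2) - l1 + l2.
l1 = 10, l2 = 15.
log(10/15) = -0.405465.
l1*log(l1/l2) = 10 * -0.405465 = -4.054651.
KL = -4.054651 - 10 + 15 = 0.9453

0.9453


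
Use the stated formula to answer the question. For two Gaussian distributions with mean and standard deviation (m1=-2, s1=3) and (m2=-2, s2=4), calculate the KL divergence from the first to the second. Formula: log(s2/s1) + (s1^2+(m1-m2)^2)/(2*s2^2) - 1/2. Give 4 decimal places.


KL divergence between normal distributions:
KL = log(s2/s1) + (s1^2 + (m1-m2)^2)/(2*s2^2) - 1/2.
log(4/3) = 0.287682.
(3^2 + (-2--2)^2)/(2*4^2) = (9 + 0)/32 = 0.28125.
KL = 0.287682 + 0.28125 - 0.5 = 0.0689

0.0689


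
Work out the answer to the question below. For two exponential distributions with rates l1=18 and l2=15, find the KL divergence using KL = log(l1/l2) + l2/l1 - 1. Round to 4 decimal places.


KL divergence for exponential family:
KL = log(l1/l2) + l2/l1 - 1.
log(18/15) = 0.182322.
15/18 = 0.833333.
KL = 0.182322 + 0.833333 - 1 = 0.0157

0.0157


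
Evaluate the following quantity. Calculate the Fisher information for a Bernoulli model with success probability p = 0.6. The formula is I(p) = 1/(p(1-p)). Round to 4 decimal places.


For Bernoulli(p), Fisher information is I(p) = 1/(p*(1-p)).
p = 0.6, 1-p = 0.4.
p*(1-p) = 0.24.
I(p) = 1/0.24 = 4.1667

4.1667


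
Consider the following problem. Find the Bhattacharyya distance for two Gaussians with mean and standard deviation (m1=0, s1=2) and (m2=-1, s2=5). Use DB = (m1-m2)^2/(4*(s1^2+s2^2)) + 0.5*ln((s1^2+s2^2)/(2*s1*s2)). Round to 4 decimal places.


Bhattacharyya distance between two Gaussians:
DB = (m1-m2)^2/(4*(s1^2+s2^2)) + (1/2)*ln((s1^2+s2^2)/(2*s1*s2)).
(m1-m2)^2 = (1)^2 = 1.
s1^2+s2^2 = 4 + 25 = 29.
term1 = 1/116 = 0.008621.
term2 = 0.5*ln(29/20.0) = 0.185782.
DB = 0.008621 + 0.185782 = 0.1944

0.1944


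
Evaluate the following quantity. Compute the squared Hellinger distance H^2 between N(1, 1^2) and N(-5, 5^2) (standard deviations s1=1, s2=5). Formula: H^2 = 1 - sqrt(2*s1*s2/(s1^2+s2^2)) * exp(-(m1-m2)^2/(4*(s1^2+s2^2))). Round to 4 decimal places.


Squared Hellinger distance for Gaussians:
H^2 = 1 - sqrt(2*s1*s2/(s1^2+s2^2)) * exp(-(m1-m2)^2/(4*(s1^2+s2^2))).
s1^2 = 1, s2^2 = 25, s1^2+s2^2 = 26.
sqrt(2*1*5/(26)) = 0.620174.
(m1-m2)^2 = (6)^2 = 36.
exp(-36/(4*26)) = exp(-0.346154) = 0.707404.
H^2 = 1 - 0.620174*0.707404 = 0.5613

0.5613


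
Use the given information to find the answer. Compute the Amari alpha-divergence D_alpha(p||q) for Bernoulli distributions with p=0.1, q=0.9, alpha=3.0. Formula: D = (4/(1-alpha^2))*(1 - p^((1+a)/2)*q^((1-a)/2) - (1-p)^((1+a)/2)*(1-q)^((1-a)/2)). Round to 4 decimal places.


Amari alpha-divergence:
D = (4/(1-alpha^2))*(1 - p^((1+a)/2)*q^((1-a)/2) - (1-p)^((1+a)/2)*(1-q)^((1-a)/2)).
alpha = 3.0, p = 0.1, q = 0.9.
e1 = (1+alpha)/2 = 2.0, e2 = (1-alpha)/2 = -1.0.
t1 = p^e1 * q^e2 = 0.1^2.0 * 0.9^-1.0 = 0.011111.
t2 = (1-p)^e1 * (1-q)^e2 = 0.9^2.0 * 0.1^-1.0 = 8.1.
4/(1-alpha^2) = -0.5.
D = -0.5*(1 - 0.011111 - 8.1) = 3.5556

3.5556


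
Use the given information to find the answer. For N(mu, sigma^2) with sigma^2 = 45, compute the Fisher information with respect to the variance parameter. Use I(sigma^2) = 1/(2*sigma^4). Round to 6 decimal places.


Fisher information for variance: I(sigma^2) = 1/(2*sigma^4).
sigma^2 = 45, so sigma^4 = 2025.
I = 1/(2*2025) = 1/4050 = 0.000247

0.000247


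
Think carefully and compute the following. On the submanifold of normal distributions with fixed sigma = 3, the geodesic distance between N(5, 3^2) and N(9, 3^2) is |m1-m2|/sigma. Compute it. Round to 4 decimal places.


On the fixed-variance normal subfamily, geodesic distance = |m1-m2|/sigma.
|5 - 9| = 4.
sigma = 3.
d = 4/3 = 1.3333

1.3333


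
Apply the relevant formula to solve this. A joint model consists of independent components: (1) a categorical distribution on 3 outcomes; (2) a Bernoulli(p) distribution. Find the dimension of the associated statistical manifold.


The dimension of a statistical manifold equals the number of free
(independent) real parameters of the model. For a product of independent
blocks the parameter counts add.
- categorical on 3 outcomes (probabilities sum to 1): 3-1 = 2.
- Bernoulli (p): 1.
Total = 2 + 1 = 3.
Dimension = 3

3


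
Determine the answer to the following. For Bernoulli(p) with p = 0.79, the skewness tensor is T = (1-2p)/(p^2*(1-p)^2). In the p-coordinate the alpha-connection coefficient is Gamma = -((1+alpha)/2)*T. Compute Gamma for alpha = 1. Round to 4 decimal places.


Skewness (Amari-Chentsov) tensor: T = (1-2p)/(p^2*(1-p)^2).
p = 0.79, 1-2p = -0.58, p^2 = 0.6241, (1-p)^2 = 0.0441.
T = -0.58/(0.6241 * 0.0441) = -21.07343.
In the p-coordinate, Gamma^(alpha) = Gamma^(0) - (alpha/2)*T with Gamma^(0) = (1/2)*g'(p) = -T/2,
so Gamma^(alpha) = -((1+alpha)/2)*T.
alpha = 1, -(1+alpha)/2 = -1.0.
Gamma = -1.0 * -21.07343 = 21.0734

21.0734


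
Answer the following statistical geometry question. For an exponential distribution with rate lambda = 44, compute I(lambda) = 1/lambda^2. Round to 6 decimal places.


Fisher information for exponential: I(lambda) = 1/lambda^2.
lambda = 44, lambda^2 = 1936.
I = 1/1936 = 0.000517

0.000517


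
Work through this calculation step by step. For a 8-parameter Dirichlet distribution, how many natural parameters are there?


Exponential family dimension calculation:
Dirichlet with 8 components has 8 natural parameters.

8


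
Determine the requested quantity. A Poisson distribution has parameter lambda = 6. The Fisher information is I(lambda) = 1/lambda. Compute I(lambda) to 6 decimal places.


Fisher information for Poisson: I(lambda) = 1/lambda.
lambda = 6.
I(lambda) = 1/6 = 0.166667

0.166667


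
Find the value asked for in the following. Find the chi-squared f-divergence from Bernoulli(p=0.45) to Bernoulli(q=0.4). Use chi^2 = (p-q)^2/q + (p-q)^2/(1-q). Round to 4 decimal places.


Chi-squared divergence between Bernoulli distributions:
chi^2 = (p-q)^2/q + (p-q)^2/(1-q).
p = 0.45, q = 0.4, p-q = 0.05.
(p-q)^2 = 0.0025.
term1 = 0.0025/0.4 = 0.00625.
term2 = 0.0025/0.6 = 0.004167.
chi^2 = 0.00625 + 0.004167 = 0.0104

0.0104


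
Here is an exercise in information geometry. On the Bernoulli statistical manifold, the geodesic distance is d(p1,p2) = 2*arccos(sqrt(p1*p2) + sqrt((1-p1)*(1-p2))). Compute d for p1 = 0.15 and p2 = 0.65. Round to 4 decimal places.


Geodesic distance on Bernoulli manifold:
d(p1,p2) = 2*arccos(sqrt(p1*p2) + sqrt((1-p1)*(1-p2))).
sqrt(p1*p2) = sqrt(0.15*0.65) = 0.31225.
sqrt((1-p1)*(1-p2)) = sqrt(0.85*0.35) = 0.545436.
arg = 0.31225 + 0.545436 = 0.857686.
d = 2*arccos(0.857686) = 1.0801

1.0801


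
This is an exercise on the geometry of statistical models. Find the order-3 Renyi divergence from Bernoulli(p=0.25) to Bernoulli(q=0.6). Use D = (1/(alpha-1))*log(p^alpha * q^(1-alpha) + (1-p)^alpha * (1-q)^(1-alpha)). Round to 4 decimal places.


Renyi divergence of order alpha between Bernoulli distributions:
D = (1/(alpha-1))*log(p^alpha * q^(1-alpha) + (1-p)^alpha * (1-q)^(1-alpha)).
alpha = 3, p = 0.25, q = 0.6.
p^alpha * q^(1-alpha) = 0.25^3 * 0.6^-2 = 0.043403.
(1-p)^alpha * (1-q)^(1-alpha) = 0.75^3 * 0.4^-2 = 2.636719.
sum = 0.043403 + 2.636719 = 2.680122.
D = (1/2)*log(2.680122) = 0.4929

0.4929


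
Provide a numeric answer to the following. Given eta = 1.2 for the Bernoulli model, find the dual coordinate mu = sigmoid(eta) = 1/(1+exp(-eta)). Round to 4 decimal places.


Dual coordinate (expectation parameter) for Bernoulli:
mu = 1/(1+exp(-eta)).
eta = 1.2.
exp(-eta) = exp(-1.2) = 0.301194.
mu = 1/(1+0.301194) = 0.7685

0.7685


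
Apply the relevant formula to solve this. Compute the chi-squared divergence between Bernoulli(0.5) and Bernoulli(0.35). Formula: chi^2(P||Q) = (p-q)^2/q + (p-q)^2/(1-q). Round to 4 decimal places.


Chi-squared divergence between Bernoulli distributions:
chi^2 = (p-q)^2/q + (p-q)^2/(1-q).
p = 0.5, q = 0.35, p-q = 0.15.
(p-q)^2 = 0.0225.
term1 = 0.0225/0.35 = 0.064286.
term2 = 0.0225/0.65 = 0.034615.
chi^2 = 0.064286 + 0.034615 = 0.0989

0.0989


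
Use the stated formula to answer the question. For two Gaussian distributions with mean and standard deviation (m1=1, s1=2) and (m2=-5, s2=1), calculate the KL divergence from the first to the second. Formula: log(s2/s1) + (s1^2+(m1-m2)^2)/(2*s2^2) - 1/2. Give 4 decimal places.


KL divergence between normal distributions:
KL = log(s2/s1) + (s1^2 + (m1-m2)^2)/(2*s2^2) - 1/2.
log(1/2) = -0.693147.
(2^2 + (1--5)^2)/(2*1^2) = (4 + 36)/2 = 20.0.
KL = -0.693147 + 20.0 - 0.5 = 18.8069

18.8069


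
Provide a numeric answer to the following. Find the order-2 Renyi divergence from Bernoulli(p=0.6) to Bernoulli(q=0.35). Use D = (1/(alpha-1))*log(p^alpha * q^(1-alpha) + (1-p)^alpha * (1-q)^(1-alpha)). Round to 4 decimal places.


Renyi divergence of order alpha between Bernoulli distributions:
D = (1/(alpha-1))*log(p^alpha * q^(1-alpha) + (1-p)^alpha * (1-q)^(1-alpha)).
alpha = 2, p = 0.6, q = 0.35.
p^alpha * q^(1-alpha) = 0.6^2 * 0.35^-1 = 1.028571.
(1-p)^alpha * (1-q)^(1-alpha) = 0.4^2 * 0.65^-1 = 0.246154.
sum = 1.028571 + 0.246154 = 1.274725.
D = (1/1)*log(1.274725) = 0.2427

0.2427


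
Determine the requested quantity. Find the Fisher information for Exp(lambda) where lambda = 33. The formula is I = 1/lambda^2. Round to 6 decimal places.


Fisher information for exponential: I(lambda) = 1/lambda^2.
lambda = 33, lambda^2 = 1089.
I = 1/1089 = 0.000918

0.000918


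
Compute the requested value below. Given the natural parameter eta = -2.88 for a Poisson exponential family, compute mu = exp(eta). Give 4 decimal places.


Expectation parameter for Poisson exponential family:
mu = exp(eta).
eta = -2.88.
mu = exp(-2.88) = 0.0561

0.0561


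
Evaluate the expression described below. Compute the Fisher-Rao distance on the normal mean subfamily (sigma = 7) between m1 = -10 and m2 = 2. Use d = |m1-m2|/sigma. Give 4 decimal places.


On the fixed-variance normal subfamily, geodesic distance = |m1-m2|/sigma.
|-10 - 2| = 12.
sigma = 7.
d = 12/7 = 1.7143

1.7143


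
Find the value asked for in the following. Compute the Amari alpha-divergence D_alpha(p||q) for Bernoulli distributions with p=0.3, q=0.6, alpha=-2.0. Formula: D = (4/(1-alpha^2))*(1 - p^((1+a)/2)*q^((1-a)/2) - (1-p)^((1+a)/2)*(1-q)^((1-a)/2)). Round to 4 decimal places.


Amari alpha-divergence:
D = (4/(1-alpha^2))*(1 - p^((1+a)/2)*q^((1-a)/2) - (1-p)^((1+a)/2)*(1-q)^((1-a)/2)).
alpha = -2.0, p = 0.3, q = 0.6.
e1 = (1+alpha)/2 = -0.5, e2 = (1-alpha)/2 = 1.5.
t1 = p^e1 * q^e2 = 0.3^-0.5 * 0.6^1.5 = 0.848528.
t2 = (1-p)^e1 * (1-q)^e2 = 0.7^-0.5 * 0.4^1.5 = 0.302372.
4/(1-alpha^2) = -1.333333.
D = -1.333333*(1 - 0.848528 - 0.302372) = 0.2012

0.2012


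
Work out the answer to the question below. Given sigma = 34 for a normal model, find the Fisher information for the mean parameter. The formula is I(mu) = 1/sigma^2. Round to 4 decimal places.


The Fisher information for the mean of a normal distribution is I(mu) = 1/sigma^2.
sigma = 34, so sigma^2 = 1156.
I(mu) = 1/1156 = 0.0009

0.0009


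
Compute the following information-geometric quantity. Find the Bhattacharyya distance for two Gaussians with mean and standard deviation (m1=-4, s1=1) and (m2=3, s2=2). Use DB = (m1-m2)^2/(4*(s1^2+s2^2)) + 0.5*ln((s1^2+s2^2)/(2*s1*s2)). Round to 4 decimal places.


Bhattacharyya distance between two Gaussians:
DB = (m1-m2)^2/(4*(s1^2+s2^2)) + (1/2)*ln((s1^2+s2^2)/(2*s1*s2)).
(m1-m2)^2 = (-7)^2 = 49.
s1^2+s2^2 = 1 + 4 = 5.
term1 = 49/20 = 2.45.
term2 = 0.5*ln(5/4.0) = 0.111572.
DB = 2.45 + 0.111572 = 2.5616

2.5616


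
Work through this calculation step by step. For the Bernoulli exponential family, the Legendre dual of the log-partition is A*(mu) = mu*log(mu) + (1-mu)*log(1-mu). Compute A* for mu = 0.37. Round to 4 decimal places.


Legendre transform for Bernoulli:
A*(mu) = mu*log(mu) + (1-mu)*log(1-mu).
mu = 0.37, 1-mu = 0.63.
mu*log(mu) = 0.37*log(0.37) = -0.367873.
(1-mu)*log(1-mu) = 0.63*log(0.63) = -0.291082.
A* = -0.367873 + -0.291082 = -0.6590

-0.6590


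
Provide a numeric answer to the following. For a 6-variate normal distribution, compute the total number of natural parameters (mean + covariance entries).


Exponential family dimension calculation:
For 6-dim MVN: mean has 6 params, covariance has 6*7/2 = 21 unique entries.
Total dim = 6 + 21 = 27.

27


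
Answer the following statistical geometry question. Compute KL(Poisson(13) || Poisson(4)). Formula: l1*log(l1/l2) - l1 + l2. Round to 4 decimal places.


KL divergence for Poisson:
KL = l1*log(l1/l2) - l1 + l2.
l1 = 13, l2 = 4.
log(13/4) = 1.178655.
l1*log(l1/l2) = 13 * 1.178655 = 15.322515.
KL = 15.322515 - 13 + 4 = 6.3225

6.3225


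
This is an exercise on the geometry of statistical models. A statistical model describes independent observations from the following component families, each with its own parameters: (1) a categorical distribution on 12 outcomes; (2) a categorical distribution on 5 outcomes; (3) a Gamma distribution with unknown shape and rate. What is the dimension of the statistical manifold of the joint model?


The dimension of a statistical manifold equals the number of free
(independent) real parameters of the model. For a product of independent
blocks the parameter counts add.
- categorical on 12 outcomes (probabilities sum to 1): 12-1 = 11.
- categorical on 5 outcomes (probabilities sum to 1): 5-1 = 4.
- Gamma (shape, rate): 2.
Total = 11 + 4 + 2 = 17.
Dimension = 17

17


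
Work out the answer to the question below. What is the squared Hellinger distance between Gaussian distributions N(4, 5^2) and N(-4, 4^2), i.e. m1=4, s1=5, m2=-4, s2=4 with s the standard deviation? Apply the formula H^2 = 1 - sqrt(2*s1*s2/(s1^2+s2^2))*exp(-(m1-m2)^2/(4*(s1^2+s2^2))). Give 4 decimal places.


Squared Hellinger distance for Gaussians:
H^2 = 1 - sqrt(2*s1*s2/(s1^2+s2^2)) * exp(-(m1-m2)^2/(4*(s1^2+s2^2))).
s1^2 = 25, s2^2 = 16, s1^2+s2^2 = 41.
sqrt(2*5*4/(41)) = 0.98773.
(m1-m2)^2 = (8)^2 = 64.
exp(-64/(4*41)) = exp(-0.390244) = 0.676892.
H^2 = 1 - 0.98773*0.676892 = 0.3314

0.3314
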